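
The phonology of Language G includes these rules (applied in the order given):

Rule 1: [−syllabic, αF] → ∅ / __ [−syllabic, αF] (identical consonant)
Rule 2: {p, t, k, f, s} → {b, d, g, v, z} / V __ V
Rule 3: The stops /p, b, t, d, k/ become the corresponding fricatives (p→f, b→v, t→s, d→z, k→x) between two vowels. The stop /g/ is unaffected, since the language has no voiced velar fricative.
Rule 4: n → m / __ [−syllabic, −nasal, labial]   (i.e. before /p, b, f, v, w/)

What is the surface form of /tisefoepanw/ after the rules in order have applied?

Rule 1 (degemination): no segment meets the environment; /tisefoepanw/ is unchanged.
Rule 2 (intervocalic voicing): /s/ is a voiceless obstruent between vowels /i/ and /e/, so it voices to [z]. /f/ is a voiceless obstruent between vowels /e/ and /o/, so it voices to [v]. /p/ is a voiceless obstruent between vowels /e/ and /a/, so it voices to [b]. /tisefoepanw/ → tizevoebanw.
Rule 3 (intervocalic spirantization): /b/ is a stop between vowels /e/ and /a/, so it spirantizes to the fricative [v]. /tizevoebanw/ → tizevoevanw.
Rule 4 (nasal place assimilation): /n/ precedes the labial consonant /w/, so it assimilates in place to [m]. /tizevoevanw/ → tizevoevamw.

tizevoevamw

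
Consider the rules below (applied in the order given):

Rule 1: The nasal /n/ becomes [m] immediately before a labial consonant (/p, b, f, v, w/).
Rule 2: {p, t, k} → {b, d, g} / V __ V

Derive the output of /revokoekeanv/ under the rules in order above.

Rule 1 (nasal place assimilation): /n/ precedes the labial consonant /v/, so it assimilates in place to [m]. /revokoekeanv/ → revokoekeamv.
Rule 2 (intervocalic voicing): /k/ is a voiceless stop between vowels /o/ and /o/, so it voices to [g]. /k/ is a voiceless stop between vowels /e/ and /e/, so it voices to [g]. /revokoekeamv/ → revogoegeamv.

revogoegeamv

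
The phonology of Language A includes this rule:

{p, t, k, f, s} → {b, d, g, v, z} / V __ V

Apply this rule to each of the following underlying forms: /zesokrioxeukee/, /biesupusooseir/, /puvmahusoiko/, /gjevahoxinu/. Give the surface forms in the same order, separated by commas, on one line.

/zesokrioxeukee/: /s/ is a voiceless obstruent between vowels /e/ and /o/, so it voices to [z]. /k/ is a voiceless obstruent between vowels /u/ and /e/, so it voices to [g]. → [zezokrioxeugee].
/biesupusooseir/: /s/ is a voiceless obstruent between vowels /e/ and /u/, so it voices to [z]. /p/ is a voiceless obstruent between vowels /u/ and /u/, so it voices to [b]. /s/ is a voiceless obstruent between vowels /u/ and /o/, so it voices to [z]. /s/ is a voiceless obstruent between vowels /o/ and /e/, so it voices to [z]. → [biezubuzoozeir].
/puvmahusoiko/: /s/ is a voiceless obstruent between vowels /u/ and /o/, so it voices to [z]. /k/ is a voiceless obstruent between vowels /i/ and /o/, so it voices to [g]. → [puvmahuzoigo].
/gjevahoxinu/: the rule's environment is not met; surfaces unchanged as [gjevahoxinu].

zezokrioxeugee, biezubuzoozeir, puvmahuzoigo, gjevahoxinu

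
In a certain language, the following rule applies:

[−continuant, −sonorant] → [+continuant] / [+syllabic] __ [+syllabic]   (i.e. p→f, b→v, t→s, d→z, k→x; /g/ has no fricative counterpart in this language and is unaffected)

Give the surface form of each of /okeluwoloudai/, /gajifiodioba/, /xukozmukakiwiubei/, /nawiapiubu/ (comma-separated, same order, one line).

oxeluwolouzai, gajifioziova, xuxozmuxaxiwiuvei, nawiafiuvu

/okeluwoloudai/: /k/ is a stop between vowels /o/ and /e/, so it spirantizes to the fricative [x]. /d/ is a stop between vowels /u/ and /a/, so it spirantizes to the fricative [z]. → [oxeluwolouzai].
/gajifiodioba/: /d/ is a stop between vowels /o/ and /i/, so it spirantizes to the fricative [z]. /b/ is a stop between vowels /o/ and /a/, so it spirantizes to the fricative [v]. → [gajifioziova].
/xukozmukakiwiubei/: /k/ is a stop between vowels /u/ and /o/, so it spirantizes to the fricative [x]. /k/ is a stop between vowels /u/ and /a/, so it spirantizes to the fricative [x]. /k/ is a stop between vowels /a/ and /i/, so it spirantizes to the fricative [x]. /b/ is a stop between vowels /u/ and /e/, so it spirantizes to the fricative [v]. → [xuxozmuxaxiwiuvei].
/nawiapiubu/: /p/ is a stop between vowels /a/ and /i/, so it spirantizes to the fricative [f]. /b/ is a stop between vowels /u/ and /u/, so it spirantizes to the fricative [v]. → [nawiafiuvu].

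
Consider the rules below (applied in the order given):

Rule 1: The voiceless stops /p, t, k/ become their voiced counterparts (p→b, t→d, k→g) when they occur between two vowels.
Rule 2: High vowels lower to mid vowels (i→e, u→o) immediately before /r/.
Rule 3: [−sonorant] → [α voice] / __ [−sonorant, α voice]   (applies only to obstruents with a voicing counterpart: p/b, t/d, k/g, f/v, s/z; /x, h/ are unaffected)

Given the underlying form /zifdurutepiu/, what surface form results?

zivdorudebiu

Rule 1 (intervocalic voicing): /t/ is a voiceless stop between vowels /u/ and /e/, so it voices to [d]. /p/ is a voiceless stop between vowels /e/ and /i/, so it voices to [b]. /zifdurutepiu/ → zifdurudebiu.
Rule 2 (pre-rhotic lowering): /u/ is a high vowel immediately before /r/, so it lowers to [o]. /zifdurudebiu/ → zifdorudebiu.
Rule 3 (regressive voicing assimilation): /f/ precedes the voiced obstruent /d/, so it voices to [v] by assimilation. /zifdorudebiu/ → zivdorudebiu.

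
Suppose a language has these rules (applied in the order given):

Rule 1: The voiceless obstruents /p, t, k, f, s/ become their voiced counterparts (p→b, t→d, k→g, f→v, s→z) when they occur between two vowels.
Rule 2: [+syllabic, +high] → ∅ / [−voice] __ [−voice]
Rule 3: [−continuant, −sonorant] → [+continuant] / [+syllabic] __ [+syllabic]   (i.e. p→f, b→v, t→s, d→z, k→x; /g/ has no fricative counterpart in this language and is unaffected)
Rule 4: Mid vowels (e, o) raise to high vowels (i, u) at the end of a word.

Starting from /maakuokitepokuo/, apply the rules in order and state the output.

Rule 1 (intervocalic voicing): /k/ is a voiceless obstruent between vowels /a/ and /u/, so it voices to [g]. /k/ is a voiceless obstruent between vowels /o/ and /i/, so it voices to [g]. /t/ is a voiceless obstruent between vowels /i/ and /e/, so it voices to [d]. /p/ is a voiceless obstruent between vowels /e/ and /o/, so it voices to [b]. /k/ is a voiceless obstruent between vowels /o/ and /u/, so it voices to [g]. /maakuokitepokuo/ → maaguogideboguo.
Rule 2 (high vowel syncope): no segment meets the environment; /maaguogideboguo/ is unchanged.
Rule 3 (intervocalic spirantization): /d/ is a stop between vowels /i/ and /e/, so it spirantizes to the fricative [z]. /b/ is a stop between vowels /e/ and /o/, so it spirantizes to the fricative [v]. /maaguogideboguo/ → maaguogizevoguo.
Rule 4 (final vowel raising): /o/ is a mid vowel in word-final position, so it raises to [u]. /maaguogizevoguo/ → maaguogizevoguu.

maaguogizevoguu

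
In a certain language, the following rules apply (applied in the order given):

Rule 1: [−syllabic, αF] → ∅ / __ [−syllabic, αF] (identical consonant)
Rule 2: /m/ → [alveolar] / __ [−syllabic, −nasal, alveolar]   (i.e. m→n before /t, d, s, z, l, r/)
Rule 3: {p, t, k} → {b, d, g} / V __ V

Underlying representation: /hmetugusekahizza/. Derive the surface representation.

hmedugusegahiza

Rule 1 (degemination): /zz/ is a geminate; the first /z/ deletes. /hmetugusekahizza/ → hmetugusekahiza.
Rule 2 (nasal place assimilation): no segment meets the environment; /hmetugusekahiza/ is unchanged.
Rule 3 (intervocalic voicing): /t/ is a voiceless stop between vowels /e/ and /u/, so it voices to [d]. /k/ is a voiceless stop between vowels /e/ and /a/, so it voices to [g]. /hmetugusekahiza/ → hmedugusegahiza.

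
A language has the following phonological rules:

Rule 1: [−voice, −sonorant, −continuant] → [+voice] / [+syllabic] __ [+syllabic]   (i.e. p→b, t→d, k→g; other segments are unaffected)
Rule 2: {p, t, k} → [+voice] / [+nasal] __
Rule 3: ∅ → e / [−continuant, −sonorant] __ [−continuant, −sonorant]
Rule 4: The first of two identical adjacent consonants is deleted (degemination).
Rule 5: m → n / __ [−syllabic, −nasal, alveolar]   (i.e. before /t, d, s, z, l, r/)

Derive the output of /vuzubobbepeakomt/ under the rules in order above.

Rule 1 (intervocalic voicing): /p/ is a voiceless stop between vowels /e/ and /e/, so it voices to [b]. /k/ is a voiceless stop between vowels /a/ and /o/, so it voices to [g]. /vuzubobbepeakomt/ → vuzubobbebeagomt.
Rule 2 (post-nasal voicing): /t/ is a voiceless stop immediately after the nasal /m/, so it voices to [d]. /vuzubobbebeagomt/ → vuzubobbebeagomd.
Rule 3 (stop-cluster e-epenthesis): /b/ and /b/ form a stop–stop cluster, so [e] is inserted between them. /vuzubobbebeagomd/ → vuzubobebebeagomd.
Rule 4 (degemination): no segment meets the environment; /vuzubobebebeagomd/ is unchanged.
Rule 5 (nasal place assimilation): /m/ precedes the alveolar consonant /d/, so it assimilates in place to [n]. /vuzubobebebeagomd/ → vuzubobebebeagond.

vuzubobebebeagond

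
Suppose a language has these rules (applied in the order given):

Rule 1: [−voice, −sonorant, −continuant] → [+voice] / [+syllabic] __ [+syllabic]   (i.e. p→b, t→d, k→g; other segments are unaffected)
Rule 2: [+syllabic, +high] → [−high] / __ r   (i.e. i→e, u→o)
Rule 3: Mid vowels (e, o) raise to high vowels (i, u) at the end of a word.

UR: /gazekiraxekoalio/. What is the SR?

gazegeraxegoaliu

Rule 1 (intervocalic voicing): /k/ is a voiceless stop between vowels /e/ and /i/, so it voices to [g]. /k/ is a voiceless stop between vowels /e/ and /o/, so it voices to [g]. /gazekiraxekoalio/ → gazegiraxegoalio.
Rule 2 (pre-rhotic lowering): /i/ is a high vowel immediately before /r/, so it lowers to [e]. /gazegiraxegoalio/ → gazegeraxegoalio.
Rule 3 (final vowel raising): /o/ is a mid vowel in word-final position, so it raises to [u]. /gazegeraxegoalio/ → gazegeraxegoaliu.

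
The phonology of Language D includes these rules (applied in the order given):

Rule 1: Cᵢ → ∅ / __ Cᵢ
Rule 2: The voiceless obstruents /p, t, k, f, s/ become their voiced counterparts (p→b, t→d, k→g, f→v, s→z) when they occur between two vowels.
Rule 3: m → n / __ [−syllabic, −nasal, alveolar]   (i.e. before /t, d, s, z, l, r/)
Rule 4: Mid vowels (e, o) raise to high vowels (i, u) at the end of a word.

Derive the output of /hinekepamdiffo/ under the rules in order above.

Rule 1 (degemination): /ff/ is a geminate; the first /f/ deletes. /hinekepamdiffo/ → hinekepamdifo.
Rule 2 (intervocalic voicing): /k/ is a voiceless obstruent between vowels /e/ and /e/, so it voices to [g]. /p/ is a voiceless obstruent between vowels /e/ and /a/, so it voices to [b]. /f/ is a voiceless obstruent between vowels /i/ and /o/, so it voices to [v]. /hinekepamdifo/ → hinegebamdivo.
Rule 3 (nasal place assimilation): /m/ precedes the alveolar consonant /d/, so it assimilates in place to [n]. /hinegebamdivo/ → hinegebandivo.
Rule 4 (final vowel raising): /o/ is a mid vowel in word-final position, so it raises to [u]. /hinegebandivo/ → hinegebandivu.

hinegebandivu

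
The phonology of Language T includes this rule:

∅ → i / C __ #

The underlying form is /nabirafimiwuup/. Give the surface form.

the form ends in the consonant /p/, so [i] is inserted word-finally.
Surface form: [nabirafimiwuupi].

nabirafimiwuupi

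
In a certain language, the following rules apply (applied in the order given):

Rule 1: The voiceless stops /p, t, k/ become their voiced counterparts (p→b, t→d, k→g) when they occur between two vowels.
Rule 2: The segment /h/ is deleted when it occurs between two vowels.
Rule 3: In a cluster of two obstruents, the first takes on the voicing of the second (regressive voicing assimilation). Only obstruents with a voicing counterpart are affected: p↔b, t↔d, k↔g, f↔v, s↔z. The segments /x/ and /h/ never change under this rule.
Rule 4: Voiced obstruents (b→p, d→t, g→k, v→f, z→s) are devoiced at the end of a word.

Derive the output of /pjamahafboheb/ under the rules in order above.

pjamaavboep

Rule 1 (intervocalic voicing): no segment meets the environment; /pjamahafboheb/ is unchanged.
Rule 2 (intervocalic h-deletion): /h/ occurs between vowels /a/ and /a/, so it deletes. /h/ occurs between vowels /o/ and /e/, so it deletes. /pjamahafboheb/ → pjamaafboeb.
Rule 3 (regressive voicing assimilation): /f/ precedes the voiced obstruent /b/, so it voices to [v] by assimilation. /pjamaafboeb/ → pjamaavboeb.
Rule 4 (final devoicing): /b/ is a voiced obstruent in word-final position, so it devoices to [p]. /pjamaavboeb/ → pjamaavboep.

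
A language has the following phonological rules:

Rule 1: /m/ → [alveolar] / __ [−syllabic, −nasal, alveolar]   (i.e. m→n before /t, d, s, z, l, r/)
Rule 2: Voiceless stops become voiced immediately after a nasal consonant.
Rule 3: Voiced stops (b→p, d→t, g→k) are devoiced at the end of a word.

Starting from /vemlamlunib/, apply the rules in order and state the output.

Rule 1 (nasal place assimilation): /m/ precedes the alveolar consonant /l/, so it assimilates in place to [n]. /m/ precedes the alveolar consonant /l/, so it assimilates in place to [n]. /vemlamlunib/ → venlanlunib.
Rule 2 (post-nasal voicing): no segment meets the environment; /venlanlunib/ is unchanged.
Rule 3 (final devoicing): /b/ is a voiced stop in word-final position, so it devoices to [p]. /venlanlunib/ → venlanlunip.

venlanlunip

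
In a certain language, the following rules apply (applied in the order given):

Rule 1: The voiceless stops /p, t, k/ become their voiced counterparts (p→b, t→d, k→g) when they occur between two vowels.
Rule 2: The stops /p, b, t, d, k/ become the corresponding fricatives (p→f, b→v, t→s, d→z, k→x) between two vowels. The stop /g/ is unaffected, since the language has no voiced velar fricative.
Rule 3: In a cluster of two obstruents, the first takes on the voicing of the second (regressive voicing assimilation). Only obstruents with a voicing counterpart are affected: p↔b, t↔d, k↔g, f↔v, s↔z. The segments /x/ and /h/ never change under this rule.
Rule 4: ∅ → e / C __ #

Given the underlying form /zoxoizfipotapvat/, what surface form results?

zoxoisfivozabvate

Rule 1 (intervocalic voicing): /p/ is a voiceless stop between vowels /i/ and /o/, so it voices to [b]. /t/ is a voiceless stop between vowels /o/ and /a/, so it voices to [d]. /zoxoizfipotapvat/ → zoxoizfibodapvat.
Rule 2 (intervocalic spirantization): /b/ is a stop between vowels /i/ and /o/, so it spirantizes to the fricative [v]. /d/ is a stop between vowels /o/ and /a/, so it spirantizes to the fricative [z]. /zoxoizfibodapvat/ → zoxoizfivozapvat.
Rule 3 (regressive voicing assimilation): /z/ precedes the voiceless obstruent /f/, so it devoices to [s] by assimilation. /p/ precedes the voiced obstruent /v/, so it voices to [b] by assimilation. /zoxoizfivozapvat/ → zoxoisfivozabvat.
Rule 4 (final e-epenthesis): the form ends in the consonant /t/, so [e] is inserted word-finally. /zoxoisfivozabvat/ → zoxoisfivozabvate.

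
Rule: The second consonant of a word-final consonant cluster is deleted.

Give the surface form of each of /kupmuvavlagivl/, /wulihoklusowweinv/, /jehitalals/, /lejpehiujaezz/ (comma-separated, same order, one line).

kupmuvavlagiv, wulihoklusowwein, jehitalal, lejpehiujaez

/kupmuvavlagivl/: /l/ is the second consonant of a word-final cluster /vl/, so it deletes. → [kupmuvavlagiv].
/wulihoklusowweinv/: /v/ is the second consonant of a word-final cluster /nv/, so it deletes. → [wulihoklusowwein].
/jehitalals/: /s/ is the second consonant of a word-final cluster /ls/, so it deletes. → [jehitalal].
/lejpehiujaezz/: /z/ is the second consonant of a word-final cluster /zz/, so it deletes. → [lejpehiujaez].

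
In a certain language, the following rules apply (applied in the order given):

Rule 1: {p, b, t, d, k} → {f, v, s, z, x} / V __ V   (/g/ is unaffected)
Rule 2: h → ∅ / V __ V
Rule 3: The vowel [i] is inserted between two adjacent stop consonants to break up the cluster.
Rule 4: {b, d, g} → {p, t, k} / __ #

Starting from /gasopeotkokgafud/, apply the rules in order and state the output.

Rule 1 (intervocalic spirantization): /p/ is a stop between vowels /o/ and /e/, so it spirantizes to the fricative [f]. /gasopeotkokgafud/ → gasofeotkokgafud.
Rule 2 (intervocalic h-deletion): no segment meets the environment; /gasofeotkokgafud/ is unchanged.
Rule 3 (stop-cluster i-epenthesis): /t/ and /k/ form a stop–stop cluster, so [i] is inserted between them. /k/ and /g/ form a stop–stop cluster, so [i] is inserted between them. /gasofeotkokgafud/ → gasofeotikokigafud.
Rule 4 (final devoicing): /d/ is a voiced stop in word-final position, so it devoices to [t]. /gasofeotikokigafud/ → gasofeotikokigafut.

gasofeotikokigafut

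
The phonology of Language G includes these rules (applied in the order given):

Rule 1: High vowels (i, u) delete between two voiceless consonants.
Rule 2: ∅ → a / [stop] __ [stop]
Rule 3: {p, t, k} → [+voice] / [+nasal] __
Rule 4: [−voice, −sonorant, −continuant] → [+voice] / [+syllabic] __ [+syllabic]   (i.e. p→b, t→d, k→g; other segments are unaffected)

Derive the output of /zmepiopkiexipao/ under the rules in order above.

zmebiobagiexpao

Rule 1 (high vowel syncope): /i/ is a high vowel flanked by voiceless consonants /x/ and /p/, so it deletes. /zmepiopkiexipao/ → zmepiopkiexpao.
Rule 2 (stop-cluster a-epenthesis): /p/ and /k/ form a stop–stop cluster, so [a] is inserted between them. /zmepiopkiexpao/ → zmepiopakiexpao.
Rule 3 (post-nasal voicing): no segment meets the environment; /zmepiopakiexpao/ is unchanged.
Rule 4 (intervocalic voicing): /p/ is a voiceless stop between vowels /e/ and /i/, so it voices to [b]. /p/ is a voiceless stop between vowels /o/ and /a/, so it voices to [b]. /k/ is a voiceless stop between vowels /a/ and /i/, so it voices to [g]. /zmepiopakiexpao/ → zmebiobagiexpao.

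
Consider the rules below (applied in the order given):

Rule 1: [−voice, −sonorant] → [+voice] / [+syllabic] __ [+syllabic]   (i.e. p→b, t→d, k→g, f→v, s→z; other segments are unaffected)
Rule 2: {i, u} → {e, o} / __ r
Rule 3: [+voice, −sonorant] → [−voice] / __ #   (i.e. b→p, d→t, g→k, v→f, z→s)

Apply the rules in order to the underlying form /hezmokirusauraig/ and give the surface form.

hezmogeruzaoraik

Rule 1 (intervocalic voicing): /k/ is a voiceless obstruent between vowels /o/ and /i/, so it voices to [g]. /s/ is a voiceless obstruent between vowels /u/ and /a/, so it voices to [z]. /hezmokirusauraig/ → hezmogiruzauraig.
Rule 2 (pre-rhotic lowering): /i/ is a high vowel immediately before /r/, so it lowers to [e]. /u/ is a high vowel immediately before /r/, so it lowers to [o]. /hezmogiruzauraig/ → hezmogeruzaoraig.
Rule 3 (final devoicing): /g/ is a voiced obstruent in word-final position, so it devoices to [k]. /hezmogeruzaoraig/ → hezmogeruzaoraik.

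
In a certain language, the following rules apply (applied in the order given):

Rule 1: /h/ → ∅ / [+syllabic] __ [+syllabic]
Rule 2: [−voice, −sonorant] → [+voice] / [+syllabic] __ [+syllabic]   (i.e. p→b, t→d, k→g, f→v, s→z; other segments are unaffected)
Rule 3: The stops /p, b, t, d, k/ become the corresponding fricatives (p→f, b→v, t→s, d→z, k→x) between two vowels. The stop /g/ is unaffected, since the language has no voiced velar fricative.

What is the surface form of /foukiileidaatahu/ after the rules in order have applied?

Rule 1 (intervocalic h-deletion): /h/ occurs between vowels /a/ and /u/, so it deletes. /foukiileidaatahu/ → foukiileidaatau.
Rule 2 (intervocalic voicing): /k/ is a voiceless obstruent between vowels /u/ and /i/, so it voices to [g]. /t/ is a voiceless obstruent between vowels /a/ and /a/, so it voices to [d]. /foukiileidaatau/ → fougiileidaadau.
Rule 3 (intervocalic spirantization): /d/ is a stop between vowels /i/ and /a/, so it spirantizes to the fricative [z]. /d/ is a stop between vowels /a/ and /a/, so it spirantizes to the fricative [z]. /fougiileidaadau/ → fougiileizaazau.

fougiileizaazau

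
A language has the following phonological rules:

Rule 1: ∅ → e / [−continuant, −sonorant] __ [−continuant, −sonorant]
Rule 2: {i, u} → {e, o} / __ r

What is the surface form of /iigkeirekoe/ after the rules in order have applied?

Rule 1 (stop-cluster e-epenthesis): /g/ and /k/ form a stop–stop cluster, so [e] is inserted between them. /iigkeirekoe/ → iigekeirekoe.
Rule 2 (pre-rhotic lowering): /i/ is a high vowel immediately before /r/, so it lowers to [e]. /iigekeirekoe/ → iigekeerekoe.

iigekeerekoe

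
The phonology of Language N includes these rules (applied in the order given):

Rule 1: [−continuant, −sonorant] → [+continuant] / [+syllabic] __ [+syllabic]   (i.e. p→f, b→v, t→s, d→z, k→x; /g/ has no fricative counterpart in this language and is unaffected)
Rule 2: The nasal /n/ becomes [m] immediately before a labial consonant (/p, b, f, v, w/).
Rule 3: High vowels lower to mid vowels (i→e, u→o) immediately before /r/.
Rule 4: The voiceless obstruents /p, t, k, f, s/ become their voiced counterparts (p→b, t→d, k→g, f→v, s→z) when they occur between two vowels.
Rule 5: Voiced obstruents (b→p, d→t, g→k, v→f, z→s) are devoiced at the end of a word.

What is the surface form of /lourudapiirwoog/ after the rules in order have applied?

looruzavierwook

Rule 1 (intervocalic spirantization): /d/ is a stop between vowels /u/ and /a/, so it spirantizes to the fricative [z]. /p/ is a stop between vowels /a/ and /i/, so it spirantizes to the fricative [f]. /lourudapiirwoog/ → louruzafiirwoog.
Rule 2 (nasal place assimilation): no segment meets the environment; /louruzafiirwoog/ is unchanged.
Rule 3 (pre-rhotic lowering): /u/ is a high vowel immediately before /r/, so it lowers to [o]. /i/ is a high vowel immediately before /r/, so it lowers to [e]. /louruzafiirwoog/ → looruzafierwoog.
Rule 4 (intervocalic voicing): /f/ is a voiceless obstruent between vowels /a/ and /i/, so it voices to [v]. /looruzafierwoog/ → looruzavierwoog.
Rule 5 (final devoicing): /g/ is a voiced obstruent in word-final position, so it devoices to [k]. /looruzavierwoog/ → looruzavierwook.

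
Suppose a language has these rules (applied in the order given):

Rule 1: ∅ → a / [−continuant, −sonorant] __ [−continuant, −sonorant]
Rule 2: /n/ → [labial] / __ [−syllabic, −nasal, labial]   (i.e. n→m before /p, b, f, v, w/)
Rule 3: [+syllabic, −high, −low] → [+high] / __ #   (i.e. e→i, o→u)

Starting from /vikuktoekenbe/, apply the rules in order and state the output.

vikukatoekembi

Rule 1 (stop-cluster a-epenthesis): /k/ and /t/ form a stop–stop cluster, so [a] is inserted between them. /vikuktoekenbe/ → vikukatoekenbe.
Rule 2 (nasal place assimilation): /n/ precedes the labial consonant /b/, so it assimilates in place to [m]. /vikukatoekenbe/ → vikukatoekembe.
Rule 3 (final vowel raising): /e/ is a mid vowel in word-final position, so it raises to [i]. /vikukatoekembe/ → vikukatoekembi.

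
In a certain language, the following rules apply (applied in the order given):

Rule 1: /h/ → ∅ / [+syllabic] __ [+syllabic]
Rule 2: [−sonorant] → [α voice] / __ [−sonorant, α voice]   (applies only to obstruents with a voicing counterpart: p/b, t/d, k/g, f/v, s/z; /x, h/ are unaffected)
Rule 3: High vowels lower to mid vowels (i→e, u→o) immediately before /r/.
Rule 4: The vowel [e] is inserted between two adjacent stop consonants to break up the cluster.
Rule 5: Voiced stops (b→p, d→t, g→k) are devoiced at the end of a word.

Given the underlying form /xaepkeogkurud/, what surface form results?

xaepekeokekorut

Rule 1 (intervocalic h-deletion): no segment meets the environment; /xaepkeogkurud/ is unchanged.
Rule 2 (regressive voicing assimilation): /g/ precedes the voiceless obstruent /k/, so it devoices to [k] by assimilation. /xaepkeogkurud/ → xaepkeokkurud.
Rule 3 (pre-rhotic lowering): /u/ is a high vowel immediately before /r/, so it lowers to [o]. /xaepkeokkurud/ → xaepkeokkorud.
Rule 4 (stop-cluster e-epenthesis): /p/ and /k/ form a stop–stop cluster, so [e] is inserted between them. /k/ and /k/ form a stop–stop cluster, so [e] is inserted between them. /xaepkeokkorud/ → xaepekeokekorud.
Rule 5 (final devoicing): /d/ is a voiced stop in word-final position, so it devoices to [t]. /xaepekeokekorud/ → xaepekeokekorut.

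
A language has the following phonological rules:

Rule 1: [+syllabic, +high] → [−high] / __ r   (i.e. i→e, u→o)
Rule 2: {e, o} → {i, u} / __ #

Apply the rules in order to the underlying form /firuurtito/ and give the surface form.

feruortitu

Rule 1 (pre-rhotic lowering): /i/ is a high vowel immediately before /r/, so it lowers to [e]. /u/ is a high vowel immediately before /r/, so it lowers to [o]. /firuurtito/ → feruortito.
Rule 2 (final vowel raising): /o/ is a mid vowel in word-final position, so it raises to [u]. /feruortito/ → feruortitu.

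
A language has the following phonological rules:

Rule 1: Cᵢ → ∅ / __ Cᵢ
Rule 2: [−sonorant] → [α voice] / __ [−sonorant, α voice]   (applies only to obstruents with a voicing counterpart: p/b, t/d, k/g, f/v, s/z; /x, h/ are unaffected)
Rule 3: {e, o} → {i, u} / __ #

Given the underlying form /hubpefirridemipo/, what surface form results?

huppefiridemipu

Rule 1 (degemination): /rr/ is a geminate; the first /r/ deletes. /hubpefirridemipo/ → hubpefiridemipo.
Rule 2 (regressive voicing assimilation): /b/ precedes the voiceless obstruent /p/, so it devoices to [p] by assimilation. /hubpefiridemipo/ → huppefiridemipo.
Rule 3 (final vowel raising): /o/ is a mid vowel in word-final position, so it raises to [u]. /huppefiridemipo/ → huppefiridemipu.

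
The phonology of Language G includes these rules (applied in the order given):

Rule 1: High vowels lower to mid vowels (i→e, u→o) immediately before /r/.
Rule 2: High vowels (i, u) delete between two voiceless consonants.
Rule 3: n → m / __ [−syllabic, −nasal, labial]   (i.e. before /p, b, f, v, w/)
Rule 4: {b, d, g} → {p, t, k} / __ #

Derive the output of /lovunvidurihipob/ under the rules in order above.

Rule 1 (pre-rhotic lowering): /u/ is a high vowel immediately before /r/, so it lowers to [o]. /lovunvidurihipob/ → lovunvidorihipob.
Rule 2 (high vowel syncope): /i/ is a high vowel flanked by voiceless consonants /h/ and /p/, so it deletes. /lovunvidorihipob/ → lovunvidorihpob.
Rule 3 (nasal place assimilation): /n/ precedes the labial consonant /v/, so it assimilates in place to [m]. /lovunvidorihpob/ → lovumvidorihpob.
Rule 4 (final devoicing): /b/ is a voiced stop in word-final position, so it devoices to [p]. /lovumvidorihpob/ → lovumvidorihpop.

lovumvidorihpop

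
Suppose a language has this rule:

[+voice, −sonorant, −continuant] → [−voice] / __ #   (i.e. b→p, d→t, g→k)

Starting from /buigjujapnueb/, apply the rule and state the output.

buigjujapnuep

Scanning /buigjujapnueb/: /b/ at position 1 is not in the conditioning environment; /g/ at position 4 is not in the conditioning environment; /b/ is a voiced stop in word-final position, so it devoices to [p].
Result: [buigjujapnuep].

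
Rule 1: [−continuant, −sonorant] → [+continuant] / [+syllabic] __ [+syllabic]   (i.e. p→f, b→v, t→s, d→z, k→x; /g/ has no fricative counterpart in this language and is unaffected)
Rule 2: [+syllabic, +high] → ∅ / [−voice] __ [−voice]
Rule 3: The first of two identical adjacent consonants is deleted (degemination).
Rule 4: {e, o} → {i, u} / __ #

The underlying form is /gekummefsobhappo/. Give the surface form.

Rule 1 (intervocalic spirantization): /k/ is a stop between vowels /e/ and /u/, so it spirantizes to the fricative [x]. /gekummefsobhappo/ → gexummefsobhappo.
Rule 2 (high vowel syncope): no segment meets the environment; /gexummefsobhappo/ is unchanged.
Rule 3 (degemination): /mm/ is a geminate; the first /m/ deletes. /pp/ is a geminate; the first /p/ deletes. /gexummefsobhappo/ → gexumefsobhapo.
Rule 4 (final vowel raising): /o/ is a mid vowel in word-final position, so it raises to [u]. /gexumefsobhapo/ → gexumefsobhapu.

gexumefsobhapu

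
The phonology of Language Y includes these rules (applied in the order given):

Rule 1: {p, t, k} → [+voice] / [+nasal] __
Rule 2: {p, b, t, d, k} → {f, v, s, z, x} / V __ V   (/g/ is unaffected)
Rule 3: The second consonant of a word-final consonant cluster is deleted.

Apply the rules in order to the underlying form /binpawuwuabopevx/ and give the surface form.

Rule 1 (post-nasal voicing): /p/ is a voiceless stop immediately after the nasal /n/, so it voices to [b]. /binpawuwuabopevx/ → binbawuwuabopevx.
Rule 2 (intervocalic spirantization): /b/ is a stop between vowels /a/ and /o/, so it spirantizes to the fricative [v]. /p/ is a stop between vowels /o/ and /e/, so it spirantizes to the fricative [f]. /binbawuwuabopevx/ → binbawuwuavofevx.
Rule 3 (final cluster simplification): /x/ is the second consonant of a word-final cluster /vx/, so it deletes. /binbawuwuavofevx/ → binbawuwuavofev.

binbawuwuavofev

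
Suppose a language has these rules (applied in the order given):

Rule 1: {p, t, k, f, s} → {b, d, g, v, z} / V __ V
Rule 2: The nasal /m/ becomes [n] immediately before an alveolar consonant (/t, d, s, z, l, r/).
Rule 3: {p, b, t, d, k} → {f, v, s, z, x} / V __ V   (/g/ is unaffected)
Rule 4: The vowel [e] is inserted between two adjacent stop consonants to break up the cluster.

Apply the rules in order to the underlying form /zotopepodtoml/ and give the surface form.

zozovevodetonl

Rule 1 (intervocalic voicing): /t/ is a voiceless obstruent between vowels /o/ and /o/, so it voices to [d]. /p/ is a voiceless obstruent between vowels /o/ and /e/, so it voices to [b]. /p/ is a voiceless obstruent between vowels /e/ and /o/, so it voices to [b]. /zotopepodtoml/ → zodobebodtoml.
Rule 2 (nasal place assimilation): /m/ precedes the alveolar consonant /l/, so it assimilates in place to [n]. /zodobebodtoml/ → zodobebodtonl.
Rule 3 (intervocalic spirantization): /d/ is a stop between vowels /o/ and /o/, so it spirantizes to the fricative [z]. /b/ is a stop between vowels /o/ and /e/, so it spirantizes to the fricative [v]. /b/ is a stop between vowels /e/ and /o/, so it spirantizes to the fricative [v]. /zodobebodtonl/ → zozovevodtonl.
Rule 4 (stop-cluster e-epenthesis): /d/ and /t/ form a stop–stop cluster, so [e] is inserted between them. /zozovevodtonl/ → zozovevodetonl.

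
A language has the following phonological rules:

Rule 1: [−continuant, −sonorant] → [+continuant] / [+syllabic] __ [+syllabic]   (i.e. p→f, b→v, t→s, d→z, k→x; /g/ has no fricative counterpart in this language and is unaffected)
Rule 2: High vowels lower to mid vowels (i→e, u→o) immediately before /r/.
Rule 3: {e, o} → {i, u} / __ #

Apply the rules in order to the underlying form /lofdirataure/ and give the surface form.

Rule 1 (intervocalic spirantization): /t/ is a stop between vowels /a/ and /a/, so it spirantizes to the fricative [s]. /lofdirataure/ → lofdirasaure.
Rule 2 (pre-rhotic lowering): /i/ is a high vowel immediately before /r/, so it lowers to [e]. /u/ is a high vowel immediately before /r/, so it lowers to [o]. /lofdirasaure/ → lofderasaore.
Rule 3 (final vowel raising): /e/ is a mid vowel in word-final position, so it raises to [i]. /lofderasaore/ → lofderasaori.

lofderasaori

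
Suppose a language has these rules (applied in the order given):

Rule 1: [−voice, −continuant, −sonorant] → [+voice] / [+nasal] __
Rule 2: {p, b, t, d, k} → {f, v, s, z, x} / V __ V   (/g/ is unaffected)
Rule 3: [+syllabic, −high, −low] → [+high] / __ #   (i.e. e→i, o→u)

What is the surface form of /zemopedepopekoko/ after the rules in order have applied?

zemofezefofexoxu

Rule 1 (post-nasal voicing): no segment meets the environment; /zemopedepopekoko/ is unchanged.
Rule 2 (intervocalic spirantization): /p/ is a stop between vowels /o/ and /e/, so it spirantizes to the fricative [f]. /d/ is a stop between vowels /e/ and /e/, so it spirantizes to the fricative [z]. /p/ is a stop between vowels /e/ and /o/, so it spirantizes to the fricative [f]. /p/ is a stop between vowels /o/ and /e/, so it spirantizes to the fricative [f]. /k/ is a stop between vowels /e/ and /o/, so it spirantizes to the fricative [x]. /k/ is a stop between vowels /o/ and /o/, so it spirantizes to the fricative [x]. /zemopedepopekoko/ → zemofezefofexoxo.
Rule 3 (final vowel raising): /o/ is a mid vowel in word-final position, so it raises to [u]. /zemofezefofexoxo/ → zemofezefofexoxu.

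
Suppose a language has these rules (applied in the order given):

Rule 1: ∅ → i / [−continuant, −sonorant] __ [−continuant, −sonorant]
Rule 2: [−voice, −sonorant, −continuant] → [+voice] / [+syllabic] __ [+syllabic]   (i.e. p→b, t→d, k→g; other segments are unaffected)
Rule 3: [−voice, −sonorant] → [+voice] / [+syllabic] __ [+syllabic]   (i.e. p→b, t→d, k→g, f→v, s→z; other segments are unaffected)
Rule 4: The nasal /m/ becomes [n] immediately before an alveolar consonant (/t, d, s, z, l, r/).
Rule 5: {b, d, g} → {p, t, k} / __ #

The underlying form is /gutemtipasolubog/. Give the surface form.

gudentibazolubok

Rule 1 (stop-cluster i-epenthesis): no segment meets the environment; /gutemtipasolubog/ is unchanged.
Rule 2 (intervocalic voicing): /t/ is a voiceless stop between vowels /u/ and /e/, so it voices to [d]. /p/ is a voiceless stop between vowels /i/ and /a/, so it voices to [b]. /gutemtipasolubog/ → gudemtibasolubog.
Rule 3 (intervocalic voicing): /s/ is a voiceless obstruent between vowels /a/ and /o/, so it voices to [z]. /gudemtibasolubog/ → gudemtibazolubog.
Rule 4 (nasal place assimilation): /m/ precedes the alveolar consonant /t/, so it assimilates in place to [n]. /gudemtibazolubog/ → gudentibazolubog.
Rule 5 (final devoicing): /g/ is a voiced stop in word-final position, so it devoices to [k]. /gudentibazolubog/ → gudentibazolubok.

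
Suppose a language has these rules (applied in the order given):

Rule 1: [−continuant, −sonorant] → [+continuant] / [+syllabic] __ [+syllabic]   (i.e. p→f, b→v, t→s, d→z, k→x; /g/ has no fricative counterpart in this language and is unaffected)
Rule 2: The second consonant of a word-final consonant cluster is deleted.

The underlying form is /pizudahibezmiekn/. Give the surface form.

Rule 1 (intervocalic spirantization): /d/ is a stop between vowels /u/ and /a/, so it spirantizes to the fricative [z]. /b/ is a stop between vowels /i/ and /e/, so it spirantizes to the fricative [v]. /pizudahibezmiekn/ → pizuzahivezmiekn.
Rule 2 (final cluster simplification): /n/ is the second consonant of a word-final cluster /kn/, so it deletes. /pizuzahivezmiekn/ → pizuzahivezmiek.

pizuzahivezmiek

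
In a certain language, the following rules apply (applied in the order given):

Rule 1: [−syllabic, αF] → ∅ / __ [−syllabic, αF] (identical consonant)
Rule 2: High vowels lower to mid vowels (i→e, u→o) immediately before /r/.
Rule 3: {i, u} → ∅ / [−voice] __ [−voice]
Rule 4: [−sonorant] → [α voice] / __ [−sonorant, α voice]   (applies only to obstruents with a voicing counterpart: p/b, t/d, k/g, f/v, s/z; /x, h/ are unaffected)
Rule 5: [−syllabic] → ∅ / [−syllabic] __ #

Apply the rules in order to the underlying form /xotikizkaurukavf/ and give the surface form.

xotkiskaorukaf

Rule 1 (degemination): no segment meets the environment; /xotikizkaurukavf/ is unchanged.
Rule 2 (pre-rhotic lowering): /u/ is a high vowel immediately before /r/, so it lowers to [o]. /xotikizkaurukavf/ → xotikizkaorukavf.
Rule 3 (high vowel syncope): /i/ is a high vowel flanked by voiceless consonants /t/ and /k/, so it deletes. /xotikizkaorukavf/ → xotkizkaorukavf.
Rule 4 (regressive voicing assimilation): /z/ precedes the voiceless obstruent /k/, so it devoices to [s] by assimilation. /v/ precedes the voiceless obstruent /f/, so it devoices to [f] by assimilation. /xotkizkaorukavf/ → xotkiskaorukaff.
Rule 5 (final cluster simplification): /f/ is the second consonant of a word-final cluster /ff/, so it deletes. /xotkiskaorukaff/ → xotkiskaorukaf.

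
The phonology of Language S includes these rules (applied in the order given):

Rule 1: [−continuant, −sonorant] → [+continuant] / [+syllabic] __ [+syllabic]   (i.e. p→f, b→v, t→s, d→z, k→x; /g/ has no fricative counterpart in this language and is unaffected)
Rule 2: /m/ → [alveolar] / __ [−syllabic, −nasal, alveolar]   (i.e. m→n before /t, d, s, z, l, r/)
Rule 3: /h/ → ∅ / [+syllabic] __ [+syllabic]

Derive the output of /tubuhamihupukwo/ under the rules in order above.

tuvuamiufukwo

Rule 1 (intervocalic spirantization): /b/ is a stop between vowels /u/ and /u/, so it spirantizes to the fricative [v]. /p/ is a stop between vowels /u/ and /u/, so it spirantizes to the fricative [f]. /tubuhamihupukwo/ → tuvuhamihufukwo.
Rule 2 (nasal place assimilation): no segment meets the environment; /tuvuhamihufukwo/ is unchanged.
Rule 3 (intervocalic h-deletion): /h/ occurs between vowels /u/ and /a/, so it deletes. /h/ occurs between vowels /i/ and /u/, so it deletes. /tuvuhamihufukwo/ → tuvuamiufukwo.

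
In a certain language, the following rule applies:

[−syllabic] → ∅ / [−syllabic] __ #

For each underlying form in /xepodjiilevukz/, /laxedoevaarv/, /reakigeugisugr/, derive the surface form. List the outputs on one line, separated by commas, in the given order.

xepodjiilevuk, laxedoevaar, reakigeugisug

/xepodjiilevukz/: /z/ is the second consonant of a word-final cluster /kz/, so it deletes. → [xepodjiilevuk].
/laxedoevaarv/: /v/ is the second consonant of a word-final cluster /rv/, so it deletes. → [laxedoevaar].
/reakigeugisugr/: /r/ is the second consonant of a word-final cluster /gr/, so it deletes. → [reakigeugisug].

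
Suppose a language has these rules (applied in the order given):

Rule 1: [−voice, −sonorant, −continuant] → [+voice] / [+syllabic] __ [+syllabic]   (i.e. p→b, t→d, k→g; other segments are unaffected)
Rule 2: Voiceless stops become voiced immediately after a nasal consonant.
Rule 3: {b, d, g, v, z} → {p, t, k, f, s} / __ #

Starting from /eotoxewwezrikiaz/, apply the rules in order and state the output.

eodoxewwezrigias

Rule 1 (intervocalic voicing): /t/ is a voiceless stop between vowels /o/ and /o/, so it voices to [d]. /k/ is a voiceless stop between vowels /i/ and /i/, so it voices to [g]. /eotoxewwezrikiaz/ → eodoxewwezrigiaz.
Rule 2 (post-nasal voicing): no segment meets the environment; /eodoxewwezrigiaz/ is unchanged.
Rule 3 (final devoicing): /z/ is a voiced obstruent in word-final position, so it devoices to [s]. /eodoxewwezrigiaz/ → eodoxewwezrigias.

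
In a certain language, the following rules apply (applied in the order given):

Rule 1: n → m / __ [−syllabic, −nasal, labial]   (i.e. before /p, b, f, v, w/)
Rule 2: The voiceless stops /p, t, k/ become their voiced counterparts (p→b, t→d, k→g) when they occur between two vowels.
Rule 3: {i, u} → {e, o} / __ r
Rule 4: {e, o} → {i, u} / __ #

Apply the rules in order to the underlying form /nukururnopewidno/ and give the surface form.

nugorornobewidnu

Rule 1 (nasal place assimilation): no segment meets the environment; /nukururnopewidno/ is unchanged.
Rule 2 (intervocalic voicing): /k/ is a voiceless stop between vowels /u/ and /u/, so it voices to [g]. /p/ is a voiceless stop between vowels /o/ and /e/, so it voices to [b]. /nukururnopewidno/ → nugururnobewidno.
Rule 3 (pre-rhotic lowering): /u/ is a high vowel immediately before /r/, so it lowers to [o]. /u/ is a high vowel immediately before /r/, so it lowers to [o]. /nugururnobewidno/ → nugorornobewidno.
Rule 4 (final vowel raising): /o/ is a mid vowel in word-final position, so it raises to [u]. /nugorornobewidno/ → nugorornobewidnu.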